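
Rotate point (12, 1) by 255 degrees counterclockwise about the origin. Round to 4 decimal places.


x' = 12*cos(255) - 1*sin(255) = -2.1399
y' = 12*sin(255) + 1*cos(255) = -11.8499

(-2.1399, -11.8499)


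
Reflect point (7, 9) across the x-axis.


Reflection across x-axis: (x, y) -> (x, -y)
(7, 9) -> (7, -9)

(7, -9)


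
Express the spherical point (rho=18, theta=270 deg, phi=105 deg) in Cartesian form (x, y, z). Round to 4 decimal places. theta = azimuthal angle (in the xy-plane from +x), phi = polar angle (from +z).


x = 18 * sin(105) * cos(270) = 0
y = 18 * sin(105) * sin(270) = -17.3867
z = 18 * cos(105) = -4.6587

(0, -17.3867, -4.6587)


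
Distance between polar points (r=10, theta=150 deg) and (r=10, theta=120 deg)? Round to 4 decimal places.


d = sqrt(r1^2 + r2^2 - 2*r1*r2*cos(t2-t1))
d = sqrt(10^2 + 10^2 - 2*10*10*cos(120-150)) = 5.1764

5.1764


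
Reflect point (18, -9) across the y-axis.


Reflection across y-axis: (x, y) -> (-x, y)
(18, -9) -> (-18, -9)

(-18, -9)


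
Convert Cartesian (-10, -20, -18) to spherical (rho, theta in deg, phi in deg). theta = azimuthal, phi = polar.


rho = sqrt((-10)^2 + (-20)^2 + (-18)^2) = 28.7054
theta = atan2(-20, -10) = 243.4349 deg
phi = acos(-18/28.7054) = 128.8335 deg

rho = 28.7054, theta = 243.4349 deg, phi = 128.8335 deg


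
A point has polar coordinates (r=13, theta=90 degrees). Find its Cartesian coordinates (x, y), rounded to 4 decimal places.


x = 13 * cos(90) = 0
y = 13 * sin(90) = 13

(0, 13)


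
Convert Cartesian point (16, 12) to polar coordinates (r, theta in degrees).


r = sqrt(16^2 + 12^2) = 20
theta = atan2(12, 16) = 36.8699 degrees

r = 20, theta = 36.8699 degrees


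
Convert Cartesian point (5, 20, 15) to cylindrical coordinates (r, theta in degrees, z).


r = sqrt(5^2 + 20^2) = 20.6155
theta = atan2(20, 5) = 75.9638 deg
z = 15

r = 20.6155, theta = 75.9638 deg, z = 15


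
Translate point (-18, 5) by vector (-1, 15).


Translation: (x+dx, y+dy) = (-18+-1, 5+15) = (-19, 20)

(-19, 20)


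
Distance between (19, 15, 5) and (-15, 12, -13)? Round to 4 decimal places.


d = sqrt((-15-19)^2 + (12-15)^2 + (-13-5)^2) = 38.5876

38.5876


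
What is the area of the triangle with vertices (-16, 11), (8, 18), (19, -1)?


Area = |x1(y2-y3) + x2(y3-y1) + x3(y1-y2)| / 2
= |-16*(18--1) + 8*(-1-11) + 19*(11-18)| / 2
= 266.5

266.5


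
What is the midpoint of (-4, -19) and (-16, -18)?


Midpoint = ((-4+-16)/2, (-19+-18)/2) = (-10, -18.5)

(-10, -18.5)


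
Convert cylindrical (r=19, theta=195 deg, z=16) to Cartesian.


x = 19 * cos(195) = -18.3526
y = 19 * sin(195) = -4.9176
z = 16

(-18.3526, -4.9176, 16)


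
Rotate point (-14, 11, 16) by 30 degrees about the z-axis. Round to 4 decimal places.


x' = -14*cos(30) - 11*sin(30) = -17.6244
y' = -14*sin(30) + 11*cos(30) = 2.5263
z' = 16

(-17.6244, 2.5263, 16)


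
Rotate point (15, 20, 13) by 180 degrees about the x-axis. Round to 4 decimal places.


x' = 15
y' = 20*cos(180) - 13*sin(180) = -20
z' = 20*sin(180) + 13*cos(180) = -13

(15, -20, -13)


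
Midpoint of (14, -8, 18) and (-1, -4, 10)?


Midpoint = ((14+-1)/2, (-8+-4)/2, (18+10)/2) = (6.5, -6, 14)

(6.5, -6, 14)


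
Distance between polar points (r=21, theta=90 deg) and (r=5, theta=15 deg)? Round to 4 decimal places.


d = sqrt(r1^2 + r2^2 - 2*r1*r2*cos(t2-t1))
d = sqrt(21^2 + 5^2 - 2*21*5*cos(15-90)) = 20.2891

20.2891


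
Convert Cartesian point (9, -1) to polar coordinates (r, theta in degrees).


r = sqrt(9^2 + (-1)^2) = 9.0554
theta = atan2(-1, 9) = 353.6598 degrees

r = 9.0554, theta = 353.6598 degrees


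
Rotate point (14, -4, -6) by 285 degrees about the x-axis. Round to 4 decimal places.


x' = 14
y' = -4*cos(285) - -6*sin(285) = -6.8308
z' = -4*sin(285) + -6*cos(285) = 2.3108

(14, -6.8308, 2.3108)


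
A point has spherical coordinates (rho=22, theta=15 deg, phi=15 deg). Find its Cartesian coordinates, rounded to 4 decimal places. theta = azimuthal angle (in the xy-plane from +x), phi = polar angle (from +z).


x = 22 * sin(15) * cos(15) = 5.5
y = 22 * sin(15) * sin(15) = 1.4737
z = 22 * cos(15) = 21.2504

(5.5, 1.4737, 21.2504)


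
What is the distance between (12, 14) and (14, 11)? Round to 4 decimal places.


d = sqrt((14-12)^2 + (11-14)^2) = 3.6056

3.6056


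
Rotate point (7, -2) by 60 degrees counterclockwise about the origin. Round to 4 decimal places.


x' = 7*cos(60) - -2*sin(60) = 5.2321
y' = 7*sin(60) + -2*cos(60) = 5.0622

(5.2321, 5.0622)


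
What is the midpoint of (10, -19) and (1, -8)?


Midpoint = ((10+1)/2, (-19+-8)/2) = (5.5, -13.5)

(5.5, -13.5)


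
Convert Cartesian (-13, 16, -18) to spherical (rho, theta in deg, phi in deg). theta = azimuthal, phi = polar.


rho = sqrt((-13)^2 + 16^2 + (-18)^2) = 27.3679
theta = atan2(16, -13) = 129.0939 deg
phi = acos(-18/27.3679) = 131.1251 deg

rho = 27.3679, theta = 129.0939 deg, phi = 131.1251 deg


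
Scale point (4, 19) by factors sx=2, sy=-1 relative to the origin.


Scaling: (x*sx, y*sy) = (4*2, 19*-1) = (8, -19)

(8, -19)


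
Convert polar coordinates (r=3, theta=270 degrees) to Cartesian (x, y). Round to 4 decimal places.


x = 3 * cos(270) = 0
y = 3 * sin(270) = -3

(0, -3)


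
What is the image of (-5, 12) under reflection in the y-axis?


Reflection across y-axis: (x, y) -> (-x, y)
(-5, 12) -> (5, 12)

(5, 12)


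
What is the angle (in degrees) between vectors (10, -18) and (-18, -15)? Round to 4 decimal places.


dot = 10*-18 + -18*-15 = 90
|u| = 20.5913, |v| = 23.4307
cos(angle) = 0.1865
angle = 79.249 degrees

79.249 degrees


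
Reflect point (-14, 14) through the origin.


Reflection through origin: (x, y) -> (-x, -y)
(-14, 14) -> (14, -14)

(14, -14)


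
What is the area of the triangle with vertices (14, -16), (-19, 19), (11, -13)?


Area = |x1(y2-y3) + x2(y3-y1) + x3(y1-y2)| / 2
= |14*(19--13) + -19*(-13--16) + 11*(-16-19)| / 2
= 3

3


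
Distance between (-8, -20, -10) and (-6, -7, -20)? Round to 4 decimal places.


d = sqrt((-6--8)^2 + (-7--20)^2 + (-20--10)^2) = 16.5227

16.5227


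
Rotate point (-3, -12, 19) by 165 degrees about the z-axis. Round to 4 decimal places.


x' = -3*cos(165) - -12*sin(165) = 6.0036
y' = -3*sin(165) + -12*cos(165) = 10.8147
z' = 19

(6.0036, 10.8147, 19)


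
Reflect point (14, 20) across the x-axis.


Reflection across x-axis: (x, y) -> (x, -y)
(14, 20) -> (14, -20)

(14, -20)


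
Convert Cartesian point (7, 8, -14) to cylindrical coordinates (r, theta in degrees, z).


r = sqrt(7^2 + 8^2) = 10.6301
theta = atan2(8, 7) = 48.8141 deg
z = -14

r = 10.6301, theta = 48.8141 deg, z = -14


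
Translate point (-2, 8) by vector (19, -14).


Translation: (x+dx, y+dy) = (-2+19, 8+-14) = (17, -6)

(17, -6)


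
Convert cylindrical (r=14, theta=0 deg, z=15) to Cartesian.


x = 14 * cos(0) = 14
y = 14 * sin(0) = 0
z = 15

(14, 0, 15)


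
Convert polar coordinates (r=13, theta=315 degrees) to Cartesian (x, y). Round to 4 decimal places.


x = 13 * cos(315) = 9.1924
y = 13 * sin(315) = -9.1924

(9.1924, -9.1924)


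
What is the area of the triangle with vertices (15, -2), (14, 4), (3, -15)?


Area = |x1(y2-y3) + x2(y3-y1) + x3(y1-y2)| / 2
= |15*(4--15) + 14*(-15--2) + 3*(-2-4)| / 2
= 42.5

42.5


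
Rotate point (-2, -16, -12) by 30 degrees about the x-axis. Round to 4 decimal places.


x' = -2
y' = -16*cos(30) - -12*sin(30) = -7.8564
z' = -16*sin(30) + -12*cos(30) = -18.3923

(-2, -7.8564, -18.3923)


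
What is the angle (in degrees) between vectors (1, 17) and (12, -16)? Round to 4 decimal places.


dot = 1*12 + 17*-16 = -260
|u| = 17.0294, |v| = 20
cos(angle) = -0.7634
angle = 139.7636 degrees

139.7636 degrees


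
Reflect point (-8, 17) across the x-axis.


Reflection across x-axis: (x, y) -> (x, -y)
(-8, 17) -> (-8, -17)

(-8, -17)


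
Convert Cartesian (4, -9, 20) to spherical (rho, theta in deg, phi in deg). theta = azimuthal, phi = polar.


rho = sqrt(4^2 + (-9)^2 + 20^2) = 22.2935
theta = atan2(-9, 4) = 293.9625 deg
phi = acos(20/22.2935) = 26.2176 deg

rho = 22.2935, theta = 293.9625 deg, phi = 26.2176 deg


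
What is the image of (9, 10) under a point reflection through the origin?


Reflection through origin: (x, y) -> (-x, -y)
(9, 10) -> (-9, -10)

(-9, -10)


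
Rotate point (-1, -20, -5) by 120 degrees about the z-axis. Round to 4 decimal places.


x' = -1*cos(120) - -20*sin(120) = 17.8205
y' = -1*sin(120) + -20*cos(120) = 9.134
z' = -5

(17.8205, 9.134, -5)


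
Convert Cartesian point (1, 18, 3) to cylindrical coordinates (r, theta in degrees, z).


r = sqrt(1^2 + 18^2) = 18.0278
theta = atan2(18, 1) = 86.8202 deg
z = 3

r = 18.0278, theta = 86.8202 deg, z = 3


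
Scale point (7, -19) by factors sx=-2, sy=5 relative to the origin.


Scaling: (x*sx, y*sy) = (7*-2, -19*5) = (-14, -95)

(-14, -95)


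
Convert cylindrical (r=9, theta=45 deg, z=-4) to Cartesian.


x = 9 * cos(45) = 6.364
y = 9 * sin(45) = 6.364
z = -4

(6.364, 6.364, -4)


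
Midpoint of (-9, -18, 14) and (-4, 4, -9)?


Midpoint = ((-9+-4)/2, (-18+4)/2, (14+-9)/2) = (-6.5, -7, 2.5)

(-6.5, -7, 2.5)


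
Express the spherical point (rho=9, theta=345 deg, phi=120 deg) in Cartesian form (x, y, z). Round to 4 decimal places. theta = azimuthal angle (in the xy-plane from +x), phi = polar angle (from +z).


x = 9 * sin(120) * cos(345) = 7.5286
y = 9 * sin(120) * sin(345) = -2.0173
z = 9 * cos(120) = -4.5

(7.5286, -2.0173, -4.5)


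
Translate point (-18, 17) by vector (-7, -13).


Translation: (x+dx, y+dy) = (-18+-7, 17+-13) = (-25, 4)

(-25, 4)


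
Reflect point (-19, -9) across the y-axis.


Reflection across y-axis: (x, y) -> (-x, y)
(-19, -9) -> (19, -9)

(19, -9)


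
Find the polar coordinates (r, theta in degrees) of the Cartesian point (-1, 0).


r = sqrt((-1)^2 + 0^2) = 1
theta = atan2(0, -1) = 180 degrees

r = 1, theta = 180 degrees


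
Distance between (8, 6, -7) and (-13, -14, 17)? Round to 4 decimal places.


d = sqrt((-13-8)^2 + (-14-6)^2 + (17--7)^2) = 37.6431

37.6431


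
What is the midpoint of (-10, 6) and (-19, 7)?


Midpoint = ((-10+-19)/2, (6+7)/2) = (-14.5, 6.5)

(-14.5, 6.5)


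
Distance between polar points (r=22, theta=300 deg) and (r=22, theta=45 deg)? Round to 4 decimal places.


d = sqrt(r1^2 + r2^2 - 2*r1*r2*cos(t2-t1))
d = sqrt(22^2 + 22^2 - 2*22*22*cos(45-300)) = 34.9075

34.9075


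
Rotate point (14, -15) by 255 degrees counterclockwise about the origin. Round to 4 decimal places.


x' = 14*cos(255) - -15*sin(255) = -18.1124
y' = 14*sin(255) + -15*cos(255) = -9.6407

(-18.1124, -9.6407)


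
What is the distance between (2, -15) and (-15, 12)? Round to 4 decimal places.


d = sqrt((-15-2)^2 + (12--15)^2) = 31.9061

31.9061


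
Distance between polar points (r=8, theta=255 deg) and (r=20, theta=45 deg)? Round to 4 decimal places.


d = sqrt(r1^2 + r2^2 - 2*r1*r2*cos(t2-t1))
d = sqrt(8^2 + 20^2 - 2*8*20*cos(45-255)) = 27.2237

27.2237


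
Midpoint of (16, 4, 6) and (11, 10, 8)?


Midpoint = ((16+11)/2, (4+10)/2, (6+8)/2) = (13.5, 7, 7)

(13.5, 7, 7)


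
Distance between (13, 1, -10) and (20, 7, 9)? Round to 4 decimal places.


d = sqrt((20-13)^2 + (7-1)^2 + (9--10)^2) = 21.1187

21.1187


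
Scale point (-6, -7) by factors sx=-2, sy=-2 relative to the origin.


Scaling: (x*sx, y*sy) = (-6*-2, -7*-2) = (12, 14)

(12, 14)


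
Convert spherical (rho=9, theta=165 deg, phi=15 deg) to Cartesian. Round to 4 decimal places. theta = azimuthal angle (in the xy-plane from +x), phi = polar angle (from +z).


x = 9 * sin(15) * cos(165) = -2.25
y = 9 * sin(15) * sin(165) = 0.6029
z = 9 * cos(15) = 8.6933

(-2.25, 0.6029, 8.6933)


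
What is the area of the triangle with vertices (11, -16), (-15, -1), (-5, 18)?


Area = |x1(y2-y3) + x2(y3-y1) + x3(y1-y2)| / 2
= |11*(-1-18) + -15*(18--16) + -5*(-16--1)| / 2
= 322

322


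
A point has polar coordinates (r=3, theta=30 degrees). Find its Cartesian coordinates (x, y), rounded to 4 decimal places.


x = 3 * cos(30) = 2.5981
y = 3 * sin(30) = 1.5

(2.5981, 1.5)


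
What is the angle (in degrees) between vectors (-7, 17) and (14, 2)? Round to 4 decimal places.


dot = -7*14 + 17*2 = -64
|u| = 18.3848, |v| = 14.1421
cos(angle) = -0.2462
angle = 104.25 degrees

104.25 degrees


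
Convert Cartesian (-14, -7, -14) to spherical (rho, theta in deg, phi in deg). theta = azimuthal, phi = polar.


rho = sqrt((-14)^2 + (-7)^2 + (-14)^2) = 21
theta = atan2(-7, -14) = 206.5651 deg
phi = acos(-14/21) = 131.8103 deg

rho = 21, theta = 206.5651 deg, phi = 131.8103 deg


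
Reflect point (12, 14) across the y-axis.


Reflection across y-axis: (x, y) -> (-x, y)
(12, 14) -> (-12, 14)

(-12, 14)


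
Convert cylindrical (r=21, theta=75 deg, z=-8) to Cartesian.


x = 21 * cos(75) = 5.4352
y = 21 * sin(75) = 20.2844
z = -8

(5.4352, 20.2844, -8)


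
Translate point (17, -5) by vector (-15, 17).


Translation: (x+dx, y+dy) = (17+-15, -5+17) = (2, 12)

(2, 12)


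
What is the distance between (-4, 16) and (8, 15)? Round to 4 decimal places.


d = sqrt((8--4)^2 + (15-16)^2) = 12.0416

12.0416


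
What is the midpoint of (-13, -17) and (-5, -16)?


Midpoint = ((-13+-5)/2, (-17+-16)/2) = (-9, -16.5)

(-9, -16.5)


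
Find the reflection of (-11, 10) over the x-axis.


Reflection across x-axis: (x, y) -> (x, -y)
(-11, 10) -> (-11, -10)

(-11, -10)


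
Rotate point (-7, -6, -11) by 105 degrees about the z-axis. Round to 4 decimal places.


x' = -7*cos(105) - -6*sin(105) = 7.6073
y' = -7*sin(105) + -6*cos(105) = -5.2086
z' = -11

(7.6073, -5.2086, -11)


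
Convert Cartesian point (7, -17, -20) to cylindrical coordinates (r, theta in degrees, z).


r = sqrt(7^2 + (-17)^2) = 18.3848
theta = atan2(-17, 7) = 292.3801 deg
z = -20

r = 18.3848, theta = 292.3801 deg, z = -20


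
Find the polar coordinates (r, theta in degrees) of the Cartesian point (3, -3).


r = sqrt(3^2 + (-3)^2) = 4.2426
theta = atan2(-3, 3) = 315 degrees

r = 4.2426, theta = 315 degrees


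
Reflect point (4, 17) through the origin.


Reflection through origin: (x, y) -> (-x, -y)
(4, 17) -> (-4, -17)

(-4, -17)


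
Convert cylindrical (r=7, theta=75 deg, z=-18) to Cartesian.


x = 7 * cos(75) = 1.8117
y = 7 * sin(75) = 6.7615
z = -18

(1.8117, 6.7615, -18)


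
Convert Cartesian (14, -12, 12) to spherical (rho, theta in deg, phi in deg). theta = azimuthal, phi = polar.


rho = sqrt(14^2 + (-12)^2 + 12^2) = 22
theta = atan2(-12, 14) = 319.3987 deg
phi = acos(12/22) = 56.9443 deg

rho = 22, theta = 319.3987 deg, phi = 56.9443 deg


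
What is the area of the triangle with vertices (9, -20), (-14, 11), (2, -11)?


Area = |x1(y2-y3) + x2(y3-y1) + x3(y1-y2)| / 2
= |9*(11--11) + -14*(-11--20) + 2*(-20-11)| / 2
= 5

5


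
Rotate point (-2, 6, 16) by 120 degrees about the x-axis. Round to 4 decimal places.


x' = -2
y' = 6*cos(120) - 16*sin(120) = -16.8564
z' = 6*sin(120) + 16*cos(120) = -2.8038

(-2, -16.8564, -2.8038)


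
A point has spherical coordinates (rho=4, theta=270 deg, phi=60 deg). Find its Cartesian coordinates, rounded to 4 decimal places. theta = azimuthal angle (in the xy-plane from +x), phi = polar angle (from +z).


x = 4 * sin(60) * cos(270) = 0
y = 4 * sin(60) * sin(270) = -3.4641
z = 4 * cos(60) = 2

(0, -3.4641, 2)


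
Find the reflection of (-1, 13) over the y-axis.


Reflection across y-axis: (x, y) -> (-x, y)
(-1, 13) -> (1, 13)

(1, 13)


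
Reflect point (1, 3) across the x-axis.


Reflection across x-axis: (x, y) -> (x, -y)
(1, 3) -> (1, -3)

(1, -3)


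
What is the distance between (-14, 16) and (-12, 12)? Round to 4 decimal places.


d = sqrt((-12--14)^2 + (12-16)^2) = 4.4721

4.4721


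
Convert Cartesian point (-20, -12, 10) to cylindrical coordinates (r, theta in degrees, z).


r = sqrt((-20)^2 + (-12)^2) = 23.3238
theta = atan2(-12, -20) = 210.9638 deg
z = 10

r = 23.3238, theta = 210.9638 deg, z = 10


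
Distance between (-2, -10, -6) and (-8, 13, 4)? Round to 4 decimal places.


d = sqrt((-8--2)^2 + (13--10)^2 + (4--6)^2) = 25.7876

25.7876


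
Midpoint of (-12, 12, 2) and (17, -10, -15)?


Midpoint = ((-12+17)/2, (12+-10)/2, (2+-15)/2) = (2.5, 1, -6.5)

(2.5, 1, -6.5)


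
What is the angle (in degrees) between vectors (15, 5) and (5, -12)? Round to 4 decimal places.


dot = 15*5 + 5*-12 = 15
|u| = 15.8114, |v| = 13
cos(angle) = 0.073
angle = 85.8151 degrees

85.8151 degrees


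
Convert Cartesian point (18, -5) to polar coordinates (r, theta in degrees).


r = sqrt(18^2 + (-5)^2) = 18.6815
theta = atan2(-5, 18) = 344.4759 degrees

r = 18.6815, theta = 344.4759 degrees


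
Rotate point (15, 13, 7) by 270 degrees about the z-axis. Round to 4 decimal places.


x' = 15*cos(270) - 13*sin(270) = 13
y' = 15*sin(270) + 13*cos(270) = -15
z' = 7

(13, -15, 7)


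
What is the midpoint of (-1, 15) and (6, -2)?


Midpoint = ((-1+6)/2, (15+-2)/2) = (2.5, 6.5)

(2.5, 6.5)


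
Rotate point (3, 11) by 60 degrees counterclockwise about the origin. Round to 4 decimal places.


x' = 3*cos(60) - 11*sin(60) = -8.0263
y' = 3*sin(60) + 11*cos(60) = 8.0981

(-8.0263, 8.0981)


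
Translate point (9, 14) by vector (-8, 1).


Translation: (x+dx, y+dy) = (9+-8, 14+1) = (1, 15)

(1, 15)


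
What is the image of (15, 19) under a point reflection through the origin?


Reflection through origin: (x, y) -> (-x, -y)
(15, 19) -> (-15, -19)

(-15, -19)


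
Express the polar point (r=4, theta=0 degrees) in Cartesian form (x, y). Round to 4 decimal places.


x = 4 * cos(0) = 4
y = 4 * sin(0) = 0

(4, 0)


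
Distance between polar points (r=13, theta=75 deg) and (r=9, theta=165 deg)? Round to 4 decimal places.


d = sqrt(r1^2 + r2^2 - 2*r1*r2*cos(t2-t1))
d = sqrt(13^2 + 9^2 - 2*13*9*cos(165-75)) = 15.8114

15.8114


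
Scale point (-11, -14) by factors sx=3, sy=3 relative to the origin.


Scaling: (x*sx, y*sy) = (-11*3, -14*3) = (-33, -42)

(-33, -42)


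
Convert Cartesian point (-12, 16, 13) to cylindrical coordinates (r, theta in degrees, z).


r = sqrt((-12)^2 + 16^2) = 20
theta = atan2(16, -12) = 126.8699 deg
z = 13

r = 20, theta = 126.8699 deg, z = 13


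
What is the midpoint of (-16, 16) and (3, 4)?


Midpoint = ((-16+3)/2, (16+4)/2) = (-6.5, 10)

(-6.5, 10)


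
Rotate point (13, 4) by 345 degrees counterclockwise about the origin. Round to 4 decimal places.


x' = 13*cos(345) - 4*sin(345) = 13.5923
y' = 13*sin(345) + 4*cos(345) = 0.4991

(13.5923, 0.4991)


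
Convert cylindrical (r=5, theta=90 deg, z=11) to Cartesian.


x = 5 * cos(90) = 0
y = 5 * sin(90) = 5
z = 11

(0, 5, 11)


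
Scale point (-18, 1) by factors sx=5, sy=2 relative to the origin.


Scaling: (x*sx, y*sy) = (-18*5, 1*2) = (-90, 2)

(-90, 2)


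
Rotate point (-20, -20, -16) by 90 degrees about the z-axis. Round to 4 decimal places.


x' = -20*cos(90) - -20*sin(90) = 20
y' = -20*sin(90) + -20*cos(90) = -20
z' = -16

(20, -20, -16)


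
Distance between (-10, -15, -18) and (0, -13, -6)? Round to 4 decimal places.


d = sqrt((0--10)^2 + (-13--15)^2 + (-6--18)^2) = 15.748

15.748


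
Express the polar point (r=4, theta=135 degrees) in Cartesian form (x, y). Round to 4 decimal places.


x = 4 * cos(135) = -2.8284
y = 4 * sin(135) = 2.8284

(-2.8284, 2.8284)


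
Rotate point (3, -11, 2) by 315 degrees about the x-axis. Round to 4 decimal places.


x' = 3
y' = -11*cos(315) - 2*sin(315) = -6.364
z' = -11*sin(315) + 2*cos(315) = 9.1924

(3, -6.364, 9.1924)


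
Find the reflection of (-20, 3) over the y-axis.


Reflection across y-axis: (x, y) -> (-x, y)
(-20, 3) -> (20, 3)

(20, 3)


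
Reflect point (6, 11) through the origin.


Reflection through origin: (x, y) -> (-x, -y)
(6, 11) -> (-6, -11)

(-6, -11)


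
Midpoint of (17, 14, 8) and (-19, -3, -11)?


Midpoint = ((17+-19)/2, (14+-3)/2, (8+-11)/2) = (-1, 5.5, -1.5)

(-1, 5.5, -1.5)


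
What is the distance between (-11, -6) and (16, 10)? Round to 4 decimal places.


d = sqrt((16--11)^2 + (10--6)^2) = 31.3847

31.3847


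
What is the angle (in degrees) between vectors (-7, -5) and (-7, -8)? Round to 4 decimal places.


dot = -7*-7 + -5*-8 = 89
|u| = 8.6023, |v| = 10.6301
cos(angle) = 0.9733
angle = 13.2764 degrees

13.2764 degrees


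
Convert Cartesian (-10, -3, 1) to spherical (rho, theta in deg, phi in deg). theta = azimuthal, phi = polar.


rho = sqrt((-10)^2 + (-3)^2 + 1^2) = 10.4881
theta = atan2(-3, -10) = 196.6992 deg
phi = acos(1/10.4881) = 84.5288 deg

rho = 10.4881, theta = 196.6992 deg, phi = 84.5288 deg


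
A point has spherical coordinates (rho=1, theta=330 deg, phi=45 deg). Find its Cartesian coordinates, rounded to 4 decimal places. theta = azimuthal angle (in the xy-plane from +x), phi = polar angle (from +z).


x = 1 * sin(45) * cos(330) = 0.6124
y = 1 * sin(45) * sin(330) = -0.3536
z = 1 * cos(45) = 0.7071

(0.6124, -0.3536, 0.7071)


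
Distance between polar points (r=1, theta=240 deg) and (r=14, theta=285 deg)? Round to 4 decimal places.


d = sqrt(r1^2 + r2^2 - 2*r1*r2*cos(t2-t1))
d = sqrt(1^2 + 14^2 - 2*1*14*cos(285-240)) = 13.3117

13.3117


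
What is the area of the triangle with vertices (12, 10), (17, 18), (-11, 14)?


Area = |x1(y2-y3) + x2(y3-y1) + x3(y1-y2)| / 2
= |12*(18-14) + 17*(14-10) + -11*(10-18)| / 2
= 102

102


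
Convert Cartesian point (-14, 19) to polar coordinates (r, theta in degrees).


r = sqrt((-14)^2 + 19^2) = 23.6008
theta = atan2(19, -14) = 126.3844 degrees

r = 23.6008, theta = 126.3844 degrees


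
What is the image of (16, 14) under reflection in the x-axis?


Reflection across x-axis: (x, y) -> (x, -y)
(16, 14) -> (16, -14)

(16, -14)


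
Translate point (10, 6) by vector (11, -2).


Translation: (x+dx, y+dy) = (10+11, 6+-2) = (21, 4)

(21, 4)


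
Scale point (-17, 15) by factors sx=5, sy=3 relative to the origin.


Scaling: (x*sx, y*sy) = (-17*5, 15*3) = (-85, 45)

(-85, 45)


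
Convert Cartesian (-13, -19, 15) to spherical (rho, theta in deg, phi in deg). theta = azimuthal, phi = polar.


rho = sqrt((-13)^2 + (-19)^2 + 15^2) = 27.4773
theta = atan2(-19, -13) = 235.6197 deg
phi = acos(15/27.4773) = 56.9134 deg

rho = 27.4773, theta = 235.6197 deg, phi = 56.9134 deg


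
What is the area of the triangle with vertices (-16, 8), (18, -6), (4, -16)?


Area = |x1(y2-y3) + x2(y3-y1) + x3(y1-y2)| / 2
= |-16*(-6--16) + 18*(-16-8) + 4*(8--6)| / 2
= 268

268


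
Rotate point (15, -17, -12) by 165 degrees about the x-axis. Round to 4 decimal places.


x' = 15
y' = -17*cos(165) - -12*sin(165) = 19.5266
z' = -17*sin(165) + -12*cos(165) = 7.1912

(15, 19.5266, 7.1912)


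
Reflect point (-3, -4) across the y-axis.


Reflection across y-axis: (x, y) -> (-x, y)
(-3, -4) -> (3, -4)

(3, -4)


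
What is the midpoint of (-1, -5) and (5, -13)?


Midpoint = ((-1+5)/2, (-5+-13)/2) = (2, -9)

(2, -9)


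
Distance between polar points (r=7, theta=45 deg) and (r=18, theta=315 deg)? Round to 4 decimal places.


d = sqrt(r1^2 + r2^2 - 2*r1*r2*cos(t2-t1))
d = sqrt(7^2 + 18^2 - 2*7*18*cos(315-45)) = 19.3132

19.3132


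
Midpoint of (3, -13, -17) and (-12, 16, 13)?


Midpoint = ((3+-12)/2, (-13+16)/2, (-17+13)/2) = (-4.5, 1.5, -2)

(-4.5, 1.5, -2)


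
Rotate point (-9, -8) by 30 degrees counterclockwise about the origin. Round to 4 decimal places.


x' = -9*cos(30) - -8*sin(30) = -3.7942
y' = -9*sin(30) + -8*cos(30) = -11.4282

(-3.7942, -11.4282)


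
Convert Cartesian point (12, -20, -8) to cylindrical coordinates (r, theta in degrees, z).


r = sqrt(12^2 + (-20)^2) = 23.3238
theta = atan2(-20, 12) = 300.9638 deg
z = -8

r = 23.3238, theta = 300.9638 deg, z = -8


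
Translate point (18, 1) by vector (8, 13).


Translation: (x+dx, y+dy) = (18+8, 1+13) = (26, 14)

(26, 14)


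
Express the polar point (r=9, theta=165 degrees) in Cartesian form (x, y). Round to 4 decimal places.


x = 9 * cos(165) = -8.6933
y = 9 * sin(165) = 2.3294

(-8.6933, 2.3294)


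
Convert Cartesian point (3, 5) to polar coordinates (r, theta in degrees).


r = sqrt(3^2 + 5^2) = 5.831
theta = atan2(5, 3) = 59.0362 degrees

r = 5.831, theta = 59.0362 degrees


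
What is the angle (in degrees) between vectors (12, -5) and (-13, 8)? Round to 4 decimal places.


dot = 12*-13 + -5*8 = -196
|u| = 13, |v| = 15.2643
cos(angle) = -0.9877
angle = 171.0124 degrees

171.0124 degrees


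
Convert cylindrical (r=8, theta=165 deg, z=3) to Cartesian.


x = 8 * cos(165) = -7.7274
y = 8 * sin(165) = 2.0706
z = 3

(-7.7274, 2.0706, 3)


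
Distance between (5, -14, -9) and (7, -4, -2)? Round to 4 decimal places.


d = sqrt((7-5)^2 + (-4--14)^2 + (-2--9)^2) = 12.3693

12.3693


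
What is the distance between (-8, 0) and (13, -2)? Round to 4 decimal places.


d = sqrt((13--8)^2 + (-2-0)^2) = 21.095

21.095


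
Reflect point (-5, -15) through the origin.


Reflection through origin: (x, y) -> (-x, -y)
(-5, -15) -> (5, 15)

(5, 15)


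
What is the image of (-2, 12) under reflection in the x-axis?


Reflection across x-axis: (x, y) -> (x, -y)
(-2, 12) -> (-2, -12)

(-2, -12)


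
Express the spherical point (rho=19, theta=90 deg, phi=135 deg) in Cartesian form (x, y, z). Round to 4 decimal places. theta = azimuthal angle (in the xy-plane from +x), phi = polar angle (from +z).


x = 19 * sin(135) * cos(90) = 0
y = 19 * sin(135) * sin(90) = 13.435
z = 19 * cos(135) = -13.435

(0, 13.435, -13.435)


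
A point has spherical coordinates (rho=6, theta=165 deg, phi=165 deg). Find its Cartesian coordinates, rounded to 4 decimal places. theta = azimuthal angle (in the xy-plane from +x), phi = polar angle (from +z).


x = 6 * sin(165) * cos(165) = -1.5
y = 6 * sin(165) * sin(165) = 0.4019
z = 6 * cos(165) = -5.7956

(-1.5, 0.4019, -5.7956)


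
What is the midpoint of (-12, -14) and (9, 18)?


Midpoint = ((-12+9)/2, (-14+18)/2) = (-1.5, 2)

(-1.5, 2)


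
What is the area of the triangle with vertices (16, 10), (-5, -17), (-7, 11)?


Area = |x1(y2-y3) + x2(y3-y1) + x3(y1-y2)| / 2
= |16*(-17-11) + -5*(11-10) + -7*(10--17)| / 2
= 321

321


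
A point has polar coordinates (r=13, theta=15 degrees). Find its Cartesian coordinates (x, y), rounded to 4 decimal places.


x = 13 * cos(15) = 12.557
y = 13 * sin(15) = 3.3646

(12.557, 3.3646)


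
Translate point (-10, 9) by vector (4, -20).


Translation: (x+dx, y+dy) = (-10+4, 9+-20) = (-6, -11)

(-6, -11)


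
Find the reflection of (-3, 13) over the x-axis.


Reflection across x-axis: (x, y) -> (x, -y)
(-3, 13) -> (-3, -13)

(-3, -13)


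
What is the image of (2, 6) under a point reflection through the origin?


Reflection through origin: (x, y) -> (-x, -y)
(2, 6) -> (-2, -6)

(-2, -6)


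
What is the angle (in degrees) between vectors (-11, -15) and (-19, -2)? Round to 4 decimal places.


dot = -11*-19 + -15*-2 = 239
|u| = 18.6011, |v| = 19.105
cos(angle) = 0.6725
angle = 47.7372 degrees

47.7372 degrees


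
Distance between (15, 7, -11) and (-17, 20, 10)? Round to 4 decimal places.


d = sqrt((-17-15)^2 + (20-7)^2 + (10--11)^2) = 40.4228

40.4228


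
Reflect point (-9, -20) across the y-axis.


Reflection across y-axis: (x, y) -> (-x, y)
(-9, -20) -> (9, -20)

(9, -20)


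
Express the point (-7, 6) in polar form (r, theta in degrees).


r = sqrt((-7)^2 + 6^2) = 9.2195
theta = atan2(6, -7) = 139.3987 degrees

r = 9.2195, theta = 139.3987 degrees


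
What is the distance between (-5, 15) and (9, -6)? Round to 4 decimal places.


d = sqrt((9--5)^2 + (-6-15)^2) = 25.2389

25.2389


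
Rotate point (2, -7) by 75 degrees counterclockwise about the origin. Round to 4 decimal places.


x' = 2*cos(75) - -7*sin(75) = 7.2791
y' = 2*sin(75) + -7*cos(75) = 0.1201

(7.2791, 0.1201)


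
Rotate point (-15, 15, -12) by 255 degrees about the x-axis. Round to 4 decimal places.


x' = -15
y' = 15*cos(255) - -12*sin(255) = -15.4734
z' = 15*sin(255) + -12*cos(255) = -11.3831

(-15, -15.4734, -11.3831)


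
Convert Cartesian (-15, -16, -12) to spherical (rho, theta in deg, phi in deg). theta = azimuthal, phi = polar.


rho = sqrt((-15)^2 + (-16)^2 + (-12)^2) = 25
theta = atan2(-16, -15) = 226.8476 deg
phi = acos(-12/25) = 118.6854 deg

rho = 25, theta = 226.8476 deg, phi = 118.6854 deg


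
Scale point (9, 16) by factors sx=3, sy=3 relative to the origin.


Scaling: (x*sx, y*sy) = (9*3, 16*3) = (27, 48)

(27, 48)


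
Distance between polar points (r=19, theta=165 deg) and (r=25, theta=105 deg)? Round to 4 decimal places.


d = sqrt(r1^2 + r2^2 - 2*r1*r2*cos(t2-t1))
d = sqrt(19^2 + 25^2 - 2*19*25*cos(105-165)) = 22.6053

22.6053


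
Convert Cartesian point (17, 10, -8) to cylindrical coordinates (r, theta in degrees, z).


r = sqrt(17^2 + 10^2) = 19.7231
theta = atan2(10, 17) = 30.4655 deg
z = -8

r = 19.7231, theta = 30.4655 deg, z = -8


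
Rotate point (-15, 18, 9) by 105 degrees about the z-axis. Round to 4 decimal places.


x' = -15*cos(105) - 18*sin(105) = -13.5044
y' = -15*sin(105) + 18*cos(105) = -19.1476
z' = 9

(-13.5044, -19.1476, 9)


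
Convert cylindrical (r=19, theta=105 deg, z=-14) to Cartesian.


x = 19 * cos(105) = -4.9176
y = 19 * sin(105) = 18.3526
z = -14

(-4.9176, 18.3526, -14)


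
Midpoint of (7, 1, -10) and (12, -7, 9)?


Midpoint = ((7+12)/2, (1+-7)/2, (-10+9)/2) = (9.5, -3, -0.5)

(9.5, -3, -0.5)


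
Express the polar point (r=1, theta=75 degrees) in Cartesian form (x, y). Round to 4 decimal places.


x = 1 * cos(75) = 0.2588
y = 1 * sin(75) = 0.9659

(0.2588, 0.9659)


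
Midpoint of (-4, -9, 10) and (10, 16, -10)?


Midpoint = ((-4+10)/2, (-9+16)/2, (10+-10)/2) = (3, 3.5, 0)

(3, 3.5, 0)


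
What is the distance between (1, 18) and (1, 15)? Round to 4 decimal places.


d = sqrt((1-1)^2 + (15-18)^2) = 3

3


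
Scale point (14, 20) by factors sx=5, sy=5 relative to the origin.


Scaling: (x*sx, y*sy) = (14*5, 20*5) = (70, 100)

(70, 100)


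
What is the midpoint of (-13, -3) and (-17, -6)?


Midpoint = ((-13+-17)/2, (-3+-6)/2) = (-15, -4.5)

(-15, -4.5)


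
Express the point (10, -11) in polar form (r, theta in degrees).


r = sqrt(10^2 + (-11)^2) = 14.8661
theta = atan2(-11, 10) = 312.2737 degrees

r = 14.8661, theta = 312.2737 degrees


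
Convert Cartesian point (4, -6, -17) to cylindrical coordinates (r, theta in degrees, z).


r = sqrt(4^2 + (-6)^2) = 7.2111
theta = atan2(-6, 4) = 303.6901 deg
z = -17

r = 7.2111, theta = 303.6901 deg, z = -17


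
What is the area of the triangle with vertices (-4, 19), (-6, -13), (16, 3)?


Area = |x1(y2-y3) + x2(y3-y1) + x3(y1-y2)| / 2
= |-4*(-13-3) + -6*(3-19) + 16*(19--13)| / 2
= 336

336


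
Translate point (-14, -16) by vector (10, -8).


Translation: (x+dx, y+dy) = (-14+10, -16+-8) = (-4, -24)

(-4, -24)


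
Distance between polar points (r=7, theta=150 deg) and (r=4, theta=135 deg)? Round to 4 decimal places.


d = sqrt(r1^2 + r2^2 - 2*r1*r2*cos(t2-t1))
d = sqrt(7^2 + 4^2 - 2*7*4*cos(135-150)) = 3.3027

3.3027


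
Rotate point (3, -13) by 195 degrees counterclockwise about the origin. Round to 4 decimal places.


x' = 3*cos(195) - -13*sin(195) = -6.2624
y' = 3*sin(195) + -13*cos(195) = 11.7806

(-6.2624, 11.7806)


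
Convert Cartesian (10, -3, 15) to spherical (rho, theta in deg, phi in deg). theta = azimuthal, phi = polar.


rho = sqrt(10^2 + (-3)^2 + 15^2) = 18.2757
theta = atan2(-3, 10) = 343.3008 deg
phi = acos(15/18.2757) = 34.8387 deg

rho = 18.2757, theta = 343.3008 deg, phi = 34.8387 deg


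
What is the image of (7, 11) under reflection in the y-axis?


Reflection across y-axis: (x, y) -> (-x, y)
(7, 11) -> (-7, 11)

(-7, 11)


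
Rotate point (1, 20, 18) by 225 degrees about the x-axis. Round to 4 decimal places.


x' = 1
y' = 20*cos(225) - 18*sin(225) = -1.4142
z' = 20*sin(225) + 18*cos(225) = -26.8701

(1, -1.4142, -26.8701)


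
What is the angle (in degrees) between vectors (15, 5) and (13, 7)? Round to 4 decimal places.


dot = 15*13 + 5*7 = 230
|u| = 15.8114, |v| = 14.7648
cos(angle) = 0.9852
angle = 9.8658 degrees

9.8658 degrees


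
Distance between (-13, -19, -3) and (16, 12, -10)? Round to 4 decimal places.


d = sqrt((16--13)^2 + (12--19)^2 + (-10--3)^2) = 43.0232

43.0232


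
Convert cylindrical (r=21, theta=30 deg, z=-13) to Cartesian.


x = 21 * cos(30) = 18.1865
y = 21 * sin(30) = 10.5
z = -13

(18.1865, 10.5, -13)


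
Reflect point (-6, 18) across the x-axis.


Reflection across x-axis: (x, y) -> (x, -y)
(-6, 18) -> (-6, -18)

(-6, -18)


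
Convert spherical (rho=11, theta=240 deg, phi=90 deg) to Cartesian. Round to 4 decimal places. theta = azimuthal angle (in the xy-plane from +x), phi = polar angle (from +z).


x = 11 * sin(90) * cos(240) = -5.5
y = 11 * sin(90) * sin(240) = -9.5263
z = 11 * cos(90) = 0

(-5.5, -9.5263, 0)


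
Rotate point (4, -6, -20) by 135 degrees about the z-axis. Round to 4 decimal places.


x' = 4*cos(135) - -6*sin(135) = 1.4142
y' = 4*sin(135) + -6*cos(135) = 7.0711
z' = -20

(1.4142, 7.0711, -20)


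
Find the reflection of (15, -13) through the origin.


Reflection through origin: (x, y) -> (-x, -y)
(15, -13) -> (-15, 13)

(-15, 13)


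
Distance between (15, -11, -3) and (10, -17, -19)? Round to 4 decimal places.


d = sqrt((10-15)^2 + (-17--11)^2 + (-19--3)^2) = 17.8045

17.8045


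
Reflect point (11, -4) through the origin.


Reflection through origin: (x, y) -> (-x, -y)
(11, -4) -> (-11, 4)

(-11, 4)


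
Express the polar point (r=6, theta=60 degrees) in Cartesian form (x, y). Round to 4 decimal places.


x = 6 * cos(60) = 3
y = 6 * sin(60) = 5.1962

(3, 5.1962)


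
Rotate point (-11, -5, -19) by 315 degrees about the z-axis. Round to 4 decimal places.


x' = -11*cos(315) - -5*sin(315) = -11.3137
y' = -11*sin(315) + -5*cos(315) = 4.2426
z' = -19

(-11.3137, 4.2426, -19)


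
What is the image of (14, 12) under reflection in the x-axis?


Reflection across x-axis: (x, y) -> (x, -y)
(14, 12) -> (14, -12)

(14, -12)


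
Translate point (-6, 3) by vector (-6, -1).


Translation: (x+dx, y+dy) = (-6+-6, 3+-1) = (-12, 2)

(-12, 2)


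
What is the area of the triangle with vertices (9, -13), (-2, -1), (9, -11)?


Area = |x1(y2-y3) + x2(y3-y1) + x3(y1-y2)| / 2
= |9*(-1--11) + -2*(-11--13) + 9*(-13--1)| / 2
= 11

11


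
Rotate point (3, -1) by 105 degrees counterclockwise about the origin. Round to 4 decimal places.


x' = 3*cos(105) - -1*sin(105) = 0.1895
y' = 3*sin(105) + -1*cos(105) = 3.1566

(0.1895, 3.1566)


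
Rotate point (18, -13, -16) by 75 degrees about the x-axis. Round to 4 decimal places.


x' = 18
y' = -13*cos(75) - -16*sin(75) = 12.0902
z' = -13*sin(75) + -16*cos(75) = -16.6981

(18, 12.0902, -16.6981)


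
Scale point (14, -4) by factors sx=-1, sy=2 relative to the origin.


Scaling: (x*sx, y*sy) = (14*-1, -4*2) = (-14, -8)

(-14, -8)


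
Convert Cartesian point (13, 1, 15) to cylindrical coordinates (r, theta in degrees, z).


r = sqrt(13^2 + 1^2) = 13.0384
theta = atan2(1, 13) = 4.3987 deg
z = 15

r = 13.0384, theta = 4.3987 deg, z = 15


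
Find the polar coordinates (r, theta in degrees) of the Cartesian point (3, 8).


r = sqrt(3^2 + 8^2) = 8.544
theta = atan2(8, 3) = 69.444 degrees

r = 8.544, theta = 69.444 degrees


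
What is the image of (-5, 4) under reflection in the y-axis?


Reflection across y-axis: (x, y) -> (-x, y)
(-5, 4) -> (5, 4)

(5, 4)


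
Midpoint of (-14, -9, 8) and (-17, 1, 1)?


Midpoint = ((-14+-17)/2, (-9+1)/2, (8+1)/2) = (-15.5, -4, 4.5)

(-15.5, -4, 4.5)


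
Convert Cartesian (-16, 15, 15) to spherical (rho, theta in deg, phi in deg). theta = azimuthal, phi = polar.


rho = sqrt((-16)^2 + 15^2 + 15^2) = 26.5707
theta = atan2(15, -16) = 136.8476 deg
phi = acos(15/26.5707) = 55.6302 deg

rho = 26.5707, theta = 136.8476 deg, phi = 55.6302 deg


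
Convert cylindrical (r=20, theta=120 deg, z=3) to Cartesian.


x = 20 * cos(120) = -10
y = 20 * sin(120) = 17.3205
z = 3

(-10, 17.3205, 3)


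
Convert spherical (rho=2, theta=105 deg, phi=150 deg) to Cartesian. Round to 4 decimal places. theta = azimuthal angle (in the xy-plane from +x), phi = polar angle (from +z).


x = 2 * sin(150) * cos(105) = -0.2588
y = 2 * sin(150) * sin(105) = 0.9659
z = 2 * cos(150) = -1.7321

(-0.2588, 0.9659, -1.7321)


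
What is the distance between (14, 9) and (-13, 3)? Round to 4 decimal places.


d = sqrt((-13-14)^2 + (3-9)^2) = 27.6586

27.6586


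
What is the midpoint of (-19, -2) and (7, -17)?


Midpoint = ((-19+7)/2, (-2+-17)/2) = (-6, -9.5)

(-6, -9.5)


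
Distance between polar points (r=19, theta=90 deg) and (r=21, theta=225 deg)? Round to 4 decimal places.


d = sqrt(r1^2 + r2^2 - 2*r1*r2*cos(t2-t1))
d = sqrt(19^2 + 21^2 - 2*19*21*cos(225-90)) = 36.9631

36.9631


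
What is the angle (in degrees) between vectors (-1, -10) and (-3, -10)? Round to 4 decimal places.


dot = -1*-3 + -10*-10 = 103
|u| = 10.0499, |v| = 10.4403
cos(angle) = 0.9817
angle = 10.9887 degrees

10.9887 degrees


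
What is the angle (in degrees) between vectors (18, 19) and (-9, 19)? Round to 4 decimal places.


dot = 18*-9 + 19*19 = 199
|u| = 26.1725, |v| = 21.0238
cos(angle) = 0.3617
angle = 68.798 degrees

68.798 degrees


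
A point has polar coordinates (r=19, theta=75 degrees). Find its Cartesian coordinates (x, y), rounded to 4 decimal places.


x = 19 * cos(75) = 4.9176
y = 19 * sin(75) = 18.3526

(4.9176, 18.3526)


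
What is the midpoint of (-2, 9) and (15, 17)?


Midpoint = ((-2+15)/2, (9+17)/2) = (6.5, 13)

(6.5, 13)


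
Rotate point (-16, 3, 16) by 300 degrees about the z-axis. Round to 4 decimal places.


x' = -16*cos(300) - 3*sin(300) = -5.4019
y' = -16*sin(300) + 3*cos(300) = 15.3564
z' = 16

(-5.4019, 15.3564, 16)


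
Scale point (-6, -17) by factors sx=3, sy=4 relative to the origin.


Scaling: (x*sx, y*sy) = (-6*3, -17*4) = (-18, -68)

(-18, -68)


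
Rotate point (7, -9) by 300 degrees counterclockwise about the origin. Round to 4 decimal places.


x' = 7*cos(300) - -9*sin(300) = -4.2942
y' = 7*sin(300) + -9*cos(300) = -10.5622

(-4.2942, -10.5622)


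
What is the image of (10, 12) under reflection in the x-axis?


Reflection across x-axis: (x, y) -> (x, -y)
(10, 12) -> (10, -12)

(10, -12)


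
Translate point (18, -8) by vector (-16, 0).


Translation: (x+dx, y+dy) = (18+-16, -8+0) = (2, -8)

(2, -8)


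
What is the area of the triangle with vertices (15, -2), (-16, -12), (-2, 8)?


Area = |x1(y2-y3) + x2(y3-y1) + x3(y1-y2)| / 2
= |15*(-12-8) + -16*(8--2) + -2*(-2--12)| / 2
= 240

240


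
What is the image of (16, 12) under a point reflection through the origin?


Reflection through origin: (x, y) -> (-x, -y)
(16, 12) -> (-16, -12)

(-16, -12)


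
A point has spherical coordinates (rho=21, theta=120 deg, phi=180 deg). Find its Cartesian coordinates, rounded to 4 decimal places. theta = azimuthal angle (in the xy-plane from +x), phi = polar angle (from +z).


x = 21 * sin(180) * cos(120) = 0
y = 21 * sin(180) * sin(120) = 0
z = 21 * cos(180) = -21

(0, 0, -21)
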